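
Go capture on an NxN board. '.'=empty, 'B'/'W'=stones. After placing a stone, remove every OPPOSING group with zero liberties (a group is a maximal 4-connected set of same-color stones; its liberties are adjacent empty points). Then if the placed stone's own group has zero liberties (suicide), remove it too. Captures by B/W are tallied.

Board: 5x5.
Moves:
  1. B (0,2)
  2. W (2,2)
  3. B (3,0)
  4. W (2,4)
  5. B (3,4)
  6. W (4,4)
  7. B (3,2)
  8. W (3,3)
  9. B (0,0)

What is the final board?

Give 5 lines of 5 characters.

Move 1: B@(0,2) -> caps B=0 W=0
Move 2: W@(2,2) -> caps B=0 W=0
Move 3: B@(3,0) -> caps B=0 W=0
Move 4: W@(2,4) -> caps B=0 W=0
Move 5: B@(3,4) -> caps B=0 W=0
Move 6: W@(4,4) -> caps B=0 W=0
Move 7: B@(3,2) -> caps B=0 W=0
Move 8: W@(3,3) -> caps B=0 W=1
Move 9: B@(0,0) -> caps B=0 W=1

Answer: B.B..
.....
..W.W
B.BW.
....W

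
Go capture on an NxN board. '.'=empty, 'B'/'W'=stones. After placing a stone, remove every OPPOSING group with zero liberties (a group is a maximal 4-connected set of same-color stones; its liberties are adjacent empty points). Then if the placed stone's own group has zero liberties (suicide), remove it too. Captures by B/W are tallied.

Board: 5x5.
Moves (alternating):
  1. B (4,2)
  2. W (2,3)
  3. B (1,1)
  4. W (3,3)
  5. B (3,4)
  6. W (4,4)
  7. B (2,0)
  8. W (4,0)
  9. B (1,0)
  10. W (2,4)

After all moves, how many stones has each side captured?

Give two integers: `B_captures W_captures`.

Move 1: B@(4,2) -> caps B=0 W=0
Move 2: W@(2,3) -> caps B=0 W=0
Move 3: B@(1,1) -> caps B=0 W=0
Move 4: W@(3,3) -> caps B=0 W=0
Move 5: B@(3,4) -> caps B=0 W=0
Move 6: W@(4,4) -> caps B=0 W=0
Move 7: B@(2,0) -> caps B=0 W=0
Move 8: W@(4,0) -> caps B=0 W=0
Move 9: B@(1,0) -> caps B=0 W=0
Move 10: W@(2,4) -> caps B=0 W=1

Answer: 0 1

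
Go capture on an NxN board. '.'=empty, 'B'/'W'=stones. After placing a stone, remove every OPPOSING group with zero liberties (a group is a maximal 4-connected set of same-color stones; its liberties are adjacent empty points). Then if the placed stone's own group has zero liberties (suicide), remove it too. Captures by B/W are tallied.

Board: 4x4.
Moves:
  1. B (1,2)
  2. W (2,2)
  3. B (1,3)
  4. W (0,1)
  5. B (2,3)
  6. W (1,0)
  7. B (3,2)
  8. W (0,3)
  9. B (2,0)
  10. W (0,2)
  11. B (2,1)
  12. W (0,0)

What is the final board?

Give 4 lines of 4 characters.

Answer: WWWW
W.BB
BB.B
..B.

Derivation:
Move 1: B@(1,2) -> caps B=0 W=0
Move 2: W@(2,2) -> caps B=0 W=0
Move 3: B@(1,3) -> caps B=0 W=0
Move 4: W@(0,1) -> caps B=0 W=0
Move 5: B@(2,3) -> caps B=0 W=0
Move 6: W@(1,0) -> caps B=0 W=0
Move 7: B@(3,2) -> caps B=0 W=0
Move 8: W@(0,3) -> caps B=0 W=0
Move 9: B@(2,0) -> caps B=0 W=0
Move 10: W@(0,2) -> caps B=0 W=0
Move 11: B@(2,1) -> caps B=1 W=0
Move 12: W@(0,0) -> caps B=1 W=0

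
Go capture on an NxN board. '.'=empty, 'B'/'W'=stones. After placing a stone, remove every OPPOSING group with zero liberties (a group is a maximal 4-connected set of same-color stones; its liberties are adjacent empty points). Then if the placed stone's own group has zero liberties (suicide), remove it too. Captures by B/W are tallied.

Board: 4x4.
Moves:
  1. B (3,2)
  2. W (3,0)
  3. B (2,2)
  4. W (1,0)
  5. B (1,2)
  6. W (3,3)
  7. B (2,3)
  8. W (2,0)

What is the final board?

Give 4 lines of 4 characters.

Move 1: B@(3,2) -> caps B=0 W=0
Move 2: W@(3,0) -> caps B=0 W=0
Move 3: B@(2,2) -> caps B=0 W=0
Move 4: W@(1,0) -> caps B=0 W=0
Move 5: B@(1,2) -> caps B=0 W=0
Move 6: W@(3,3) -> caps B=0 W=0
Move 7: B@(2,3) -> caps B=1 W=0
Move 8: W@(2,0) -> caps B=1 W=0

Answer: ....
W.B.
W.BB
W.B.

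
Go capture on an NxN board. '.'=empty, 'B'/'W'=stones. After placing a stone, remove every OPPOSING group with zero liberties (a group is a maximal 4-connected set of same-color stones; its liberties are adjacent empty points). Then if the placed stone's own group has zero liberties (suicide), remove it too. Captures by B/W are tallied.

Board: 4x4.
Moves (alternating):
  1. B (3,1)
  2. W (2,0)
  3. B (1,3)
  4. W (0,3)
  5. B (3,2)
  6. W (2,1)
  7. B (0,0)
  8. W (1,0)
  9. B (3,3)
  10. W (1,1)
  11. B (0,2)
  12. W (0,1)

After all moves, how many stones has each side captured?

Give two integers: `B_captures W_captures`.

Move 1: B@(3,1) -> caps B=0 W=0
Move 2: W@(2,0) -> caps B=0 W=0
Move 3: B@(1,3) -> caps B=0 W=0
Move 4: W@(0,3) -> caps B=0 W=0
Move 5: B@(3,2) -> caps B=0 W=0
Move 6: W@(2,1) -> caps B=0 W=0
Move 7: B@(0,0) -> caps B=0 W=0
Move 8: W@(1,0) -> caps B=0 W=0
Move 9: B@(3,3) -> caps B=0 W=0
Move 10: W@(1,1) -> caps B=0 W=0
Move 11: B@(0,2) -> caps B=1 W=0
Move 12: W@(0,1) -> caps B=1 W=1

Answer: 1 1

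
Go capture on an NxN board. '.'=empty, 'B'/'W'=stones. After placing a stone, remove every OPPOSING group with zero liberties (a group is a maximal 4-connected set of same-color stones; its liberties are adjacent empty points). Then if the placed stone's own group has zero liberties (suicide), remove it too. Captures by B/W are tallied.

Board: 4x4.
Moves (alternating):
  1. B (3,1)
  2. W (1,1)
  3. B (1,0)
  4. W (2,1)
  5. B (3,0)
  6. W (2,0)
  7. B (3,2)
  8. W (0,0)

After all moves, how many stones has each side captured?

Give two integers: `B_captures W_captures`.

Answer: 0 1

Derivation:
Move 1: B@(3,1) -> caps B=0 W=0
Move 2: W@(1,1) -> caps B=0 W=0
Move 3: B@(1,0) -> caps B=0 W=0
Move 4: W@(2,1) -> caps B=0 W=0
Move 5: B@(3,0) -> caps B=0 W=0
Move 6: W@(2,0) -> caps B=0 W=0
Move 7: B@(3,2) -> caps B=0 W=0
Move 8: W@(0,0) -> caps B=0 W=1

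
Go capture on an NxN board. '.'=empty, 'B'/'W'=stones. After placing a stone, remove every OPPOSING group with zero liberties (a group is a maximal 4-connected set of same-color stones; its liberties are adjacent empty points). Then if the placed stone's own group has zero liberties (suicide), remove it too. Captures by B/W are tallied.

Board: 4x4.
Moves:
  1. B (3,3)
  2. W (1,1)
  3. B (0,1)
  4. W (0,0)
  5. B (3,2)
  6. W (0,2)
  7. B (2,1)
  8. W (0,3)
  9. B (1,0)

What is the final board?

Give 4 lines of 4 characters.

Answer: W.WW
BW..
.B..
..BB

Derivation:
Move 1: B@(3,3) -> caps B=0 W=0
Move 2: W@(1,1) -> caps B=0 W=0
Move 3: B@(0,1) -> caps B=0 W=0
Move 4: W@(0,0) -> caps B=0 W=0
Move 5: B@(3,2) -> caps B=0 W=0
Move 6: W@(0,2) -> caps B=0 W=1
Move 7: B@(2,1) -> caps B=0 W=1
Move 8: W@(0,3) -> caps B=0 W=1
Move 9: B@(1,0) -> caps B=0 W=1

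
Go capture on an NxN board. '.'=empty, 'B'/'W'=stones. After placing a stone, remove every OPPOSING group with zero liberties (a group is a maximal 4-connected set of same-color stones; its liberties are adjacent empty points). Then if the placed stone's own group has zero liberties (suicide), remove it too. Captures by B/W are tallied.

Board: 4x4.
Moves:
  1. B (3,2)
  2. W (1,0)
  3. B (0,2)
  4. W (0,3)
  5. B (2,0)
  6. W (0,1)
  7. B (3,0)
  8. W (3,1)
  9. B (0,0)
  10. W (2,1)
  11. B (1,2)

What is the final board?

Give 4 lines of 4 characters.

Answer: .WBW
W.B.
.W..
.WB.

Derivation:
Move 1: B@(3,2) -> caps B=0 W=0
Move 2: W@(1,0) -> caps B=0 W=0
Move 3: B@(0,2) -> caps B=0 W=0
Move 4: W@(0,3) -> caps B=0 W=0
Move 5: B@(2,0) -> caps B=0 W=0
Move 6: W@(0,1) -> caps B=0 W=0
Move 7: B@(3,0) -> caps B=0 W=0
Move 8: W@(3,1) -> caps B=0 W=0
Move 9: B@(0,0) -> caps B=0 W=0
Move 10: W@(2,1) -> caps B=0 W=2
Move 11: B@(1,2) -> caps B=0 W=2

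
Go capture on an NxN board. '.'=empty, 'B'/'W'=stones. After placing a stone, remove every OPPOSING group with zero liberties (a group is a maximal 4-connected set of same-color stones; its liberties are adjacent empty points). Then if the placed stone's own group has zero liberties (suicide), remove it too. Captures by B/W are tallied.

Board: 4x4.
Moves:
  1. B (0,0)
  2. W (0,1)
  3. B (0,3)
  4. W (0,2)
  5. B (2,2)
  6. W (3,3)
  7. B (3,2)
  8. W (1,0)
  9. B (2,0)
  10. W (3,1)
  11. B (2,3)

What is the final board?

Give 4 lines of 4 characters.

Answer: .WWB
W...
B.BB
.WB.

Derivation:
Move 1: B@(0,0) -> caps B=0 W=0
Move 2: W@(0,1) -> caps B=0 W=0
Move 3: B@(0,3) -> caps B=0 W=0
Move 4: W@(0,2) -> caps B=0 W=0
Move 5: B@(2,2) -> caps B=0 W=0
Move 6: W@(3,3) -> caps B=0 W=0
Move 7: B@(3,2) -> caps B=0 W=0
Move 8: W@(1,0) -> caps B=0 W=1
Move 9: B@(2,0) -> caps B=0 W=1
Move 10: W@(3,1) -> caps B=0 W=1
Move 11: B@(2,3) -> caps B=1 W=1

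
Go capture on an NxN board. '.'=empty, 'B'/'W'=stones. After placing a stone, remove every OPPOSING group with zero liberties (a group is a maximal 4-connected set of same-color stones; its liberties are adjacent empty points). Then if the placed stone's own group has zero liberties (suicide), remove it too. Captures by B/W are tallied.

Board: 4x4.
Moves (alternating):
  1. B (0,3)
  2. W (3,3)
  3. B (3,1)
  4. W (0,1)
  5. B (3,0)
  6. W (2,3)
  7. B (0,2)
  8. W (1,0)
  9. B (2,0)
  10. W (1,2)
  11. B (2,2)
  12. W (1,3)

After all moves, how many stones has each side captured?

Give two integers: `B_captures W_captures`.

Answer: 0 2

Derivation:
Move 1: B@(0,3) -> caps B=0 W=0
Move 2: W@(3,3) -> caps B=0 W=0
Move 3: B@(3,1) -> caps B=0 W=0
Move 4: W@(0,1) -> caps B=0 W=0
Move 5: B@(3,0) -> caps B=0 W=0
Move 6: W@(2,3) -> caps B=0 W=0
Move 7: B@(0,2) -> caps B=0 W=0
Move 8: W@(1,0) -> caps B=0 W=0
Move 9: B@(2,0) -> caps B=0 W=0
Move 10: W@(1,2) -> caps B=0 W=0
Move 11: B@(2,2) -> caps B=0 W=0
Move 12: W@(1,3) -> caps B=0 W=2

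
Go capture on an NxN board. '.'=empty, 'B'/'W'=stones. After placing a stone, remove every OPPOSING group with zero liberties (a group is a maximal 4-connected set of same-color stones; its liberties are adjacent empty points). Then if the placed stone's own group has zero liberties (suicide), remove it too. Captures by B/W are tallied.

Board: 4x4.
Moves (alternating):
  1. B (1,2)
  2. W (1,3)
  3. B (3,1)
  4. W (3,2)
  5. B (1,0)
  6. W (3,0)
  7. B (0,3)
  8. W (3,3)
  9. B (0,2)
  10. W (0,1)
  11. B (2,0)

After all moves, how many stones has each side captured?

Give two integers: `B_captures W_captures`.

Move 1: B@(1,2) -> caps B=0 W=0
Move 2: W@(1,3) -> caps B=0 W=0
Move 3: B@(3,1) -> caps B=0 W=0
Move 4: W@(3,2) -> caps B=0 W=0
Move 5: B@(1,0) -> caps B=0 W=0
Move 6: W@(3,0) -> caps B=0 W=0
Move 7: B@(0,3) -> caps B=0 W=0
Move 8: W@(3,3) -> caps B=0 W=0
Move 9: B@(0,2) -> caps B=0 W=0
Move 10: W@(0,1) -> caps B=0 W=0
Move 11: B@(2,0) -> caps B=1 W=0

Answer: 1 0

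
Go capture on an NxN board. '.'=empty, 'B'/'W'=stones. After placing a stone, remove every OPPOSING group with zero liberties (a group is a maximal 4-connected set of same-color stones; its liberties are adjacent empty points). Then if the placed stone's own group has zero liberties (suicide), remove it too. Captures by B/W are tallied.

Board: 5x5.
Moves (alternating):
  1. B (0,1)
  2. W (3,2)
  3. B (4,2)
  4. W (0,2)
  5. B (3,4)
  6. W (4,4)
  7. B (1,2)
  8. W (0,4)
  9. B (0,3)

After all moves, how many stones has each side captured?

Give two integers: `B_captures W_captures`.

Answer: 1 0

Derivation:
Move 1: B@(0,1) -> caps B=0 W=0
Move 2: W@(3,2) -> caps B=0 W=0
Move 3: B@(4,2) -> caps B=0 W=0
Move 4: W@(0,2) -> caps B=0 W=0
Move 5: B@(3,4) -> caps B=0 W=0
Move 6: W@(4,4) -> caps B=0 W=0
Move 7: B@(1,2) -> caps B=0 W=0
Move 8: W@(0,4) -> caps B=0 W=0
Move 9: B@(0,3) -> caps B=1 W=0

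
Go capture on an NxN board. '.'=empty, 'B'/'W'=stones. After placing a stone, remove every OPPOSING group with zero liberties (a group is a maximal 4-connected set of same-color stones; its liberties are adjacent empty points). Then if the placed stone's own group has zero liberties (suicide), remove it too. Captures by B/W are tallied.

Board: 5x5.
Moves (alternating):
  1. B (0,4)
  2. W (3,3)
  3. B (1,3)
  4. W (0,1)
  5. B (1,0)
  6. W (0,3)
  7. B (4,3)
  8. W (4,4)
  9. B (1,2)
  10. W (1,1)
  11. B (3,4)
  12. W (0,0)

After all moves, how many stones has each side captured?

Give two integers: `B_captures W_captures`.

Move 1: B@(0,4) -> caps B=0 W=0
Move 2: W@(3,3) -> caps B=0 W=0
Move 3: B@(1,3) -> caps B=0 W=0
Move 4: W@(0,1) -> caps B=0 W=0
Move 5: B@(1,0) -> caps B=0 W=0
Move 6: W@(0,3) -> caps B=0 W=0
Move 7: B@(4,3) -> caps B=0 W=0
Move 8: W@(4,4) -> caps B=0 W=0
Move 9: B@(1,2) -> caps B=0 W=0
Move 10: W@(1,1) -> caps B=0 W=0
Move 11: B@(3,4) -> caps B=1 W=0
Move 12: W@(0,0) -> caps B=1 W=0

Answer: 1 0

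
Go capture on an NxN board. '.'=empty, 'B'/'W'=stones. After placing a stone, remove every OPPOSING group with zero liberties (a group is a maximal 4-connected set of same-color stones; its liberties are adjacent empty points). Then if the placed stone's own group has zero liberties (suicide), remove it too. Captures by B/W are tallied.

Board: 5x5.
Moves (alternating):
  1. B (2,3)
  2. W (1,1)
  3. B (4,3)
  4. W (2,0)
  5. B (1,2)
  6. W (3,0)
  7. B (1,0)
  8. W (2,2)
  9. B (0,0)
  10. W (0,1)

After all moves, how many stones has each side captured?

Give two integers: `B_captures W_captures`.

Move 1: B@(2,3) -> caps B=0 W=0
Move 2: W@(1,1) -> caps B=0 W=0
Move 3: B@(4,3) -> caps B=0 W=0
Move 4: W@(2,0) -> caps B=0 W=0
Move 5: B@(1,2) -> caps B=0 W=0
Move 6: W@(3,0) -> caps B=0 W=0
Move 7: B@(1,0) -> caps B=0 W=0
Move 8: W@(2,2) -> caps B=0 W=0
Move 9: B@(0,0) -> caps B=0 W=0
Move 10: W@(0,1) -> caps B=0 W=2

Answer: 0 2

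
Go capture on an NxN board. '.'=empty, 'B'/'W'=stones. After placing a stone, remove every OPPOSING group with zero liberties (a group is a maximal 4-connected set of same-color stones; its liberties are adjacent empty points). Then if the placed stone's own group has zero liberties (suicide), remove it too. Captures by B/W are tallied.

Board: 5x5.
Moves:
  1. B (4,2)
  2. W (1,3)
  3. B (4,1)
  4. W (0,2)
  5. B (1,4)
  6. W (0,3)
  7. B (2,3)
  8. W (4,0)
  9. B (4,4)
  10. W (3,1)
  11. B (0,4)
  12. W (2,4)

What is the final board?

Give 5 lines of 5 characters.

Move 1: B@(4,2) -> caps B=0 W=0
Move 2: W@(1,3) -> caps B=0 W=0
Move 3: B@(4,1) -> caps B=0 W=0
Move 4: W@(0,2) -> caps B=0 W=0
Move 5: B@(1,4) -> caps B=0 W=0
Move 6: W@(0,3) -> caps B=0 W=0
Move 7: B@(2,3) -> caps B=0 W=0
Move 8: W@(4,0) -> caps B=0 W=0
Move 9: B@(4,4) -> caps B=0 W=0
Move 10: W@(3,1) -> caps B=0 W=0
Move 11: B@(0,4) -> caps B=0 W=0
Move 12: W@(2,4) -> caps B=0 W=2

Answer: ..WW.
...W.
...BW
.W...
WBB.B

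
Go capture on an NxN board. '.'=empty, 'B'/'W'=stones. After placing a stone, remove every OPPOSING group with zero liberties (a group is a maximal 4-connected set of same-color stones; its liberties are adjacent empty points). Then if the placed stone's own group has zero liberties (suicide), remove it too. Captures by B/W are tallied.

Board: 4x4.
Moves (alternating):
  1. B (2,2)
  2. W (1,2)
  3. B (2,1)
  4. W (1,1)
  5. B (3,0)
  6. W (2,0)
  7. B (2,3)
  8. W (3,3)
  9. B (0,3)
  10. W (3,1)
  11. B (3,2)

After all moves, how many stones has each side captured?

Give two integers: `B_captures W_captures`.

Move 1: B@(2,2) -> caps B=0 W=0
Move 2: W@(1,2) -> caps B=0 W=0
Move 3: B@(2,1) -> caps B=0 W=0
Move 4: W@(1,1) -> caps B=0 W=0
Move 5: B@(3,0) -> caps B=0 W=0
Move 6: W@(2,0) -> caps B=0 W=0
Move 7: B@(2,3) -> caps B=0 W=0
Move 8: W@(3,3) -> caps B=0 W=0
Move 9: B@(0,3) -> caps B=0 W=0
Move 10: W@(3,1) -> caps B=0 W=1
Move 11: B@(3,2) -> caps B=1 W=1

Answer: 1 1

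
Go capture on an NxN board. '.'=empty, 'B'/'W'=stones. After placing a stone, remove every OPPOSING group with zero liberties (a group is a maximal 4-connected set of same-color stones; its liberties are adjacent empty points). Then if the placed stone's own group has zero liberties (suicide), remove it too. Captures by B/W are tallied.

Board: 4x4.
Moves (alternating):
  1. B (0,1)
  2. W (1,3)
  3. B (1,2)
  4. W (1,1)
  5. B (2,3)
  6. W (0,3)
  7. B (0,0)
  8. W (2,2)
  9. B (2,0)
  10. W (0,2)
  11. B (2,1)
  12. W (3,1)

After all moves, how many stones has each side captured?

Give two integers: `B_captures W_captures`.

Move 1: B@(0,1) -> caps B=0 W=0
Move 2: W@(1,3) -> caps B=0 W=0
Move 3: B@(1,2) -> caps B=0 W=0
Move 4: W@(1,1) -> caps B=0 W=0
Move 5: B@(2,3) -> caps B=0 W=0
Move 6: W@(0,3) -> caps B=0 W=0
Move 7: B@(0,0) -> caps B=0 W=0
Move 8: W@(2,2) -> caps B=0 W=0
Move 9: B@(2,0) -> caps B=0 W=0
Move 10: W@(0,2) -> caps B=0 W=1
Move 11: B@(2,1) -> caps B=0 W=1
Move 12: W@(3,1) -> caps B=0 W=1

Answer: 0 1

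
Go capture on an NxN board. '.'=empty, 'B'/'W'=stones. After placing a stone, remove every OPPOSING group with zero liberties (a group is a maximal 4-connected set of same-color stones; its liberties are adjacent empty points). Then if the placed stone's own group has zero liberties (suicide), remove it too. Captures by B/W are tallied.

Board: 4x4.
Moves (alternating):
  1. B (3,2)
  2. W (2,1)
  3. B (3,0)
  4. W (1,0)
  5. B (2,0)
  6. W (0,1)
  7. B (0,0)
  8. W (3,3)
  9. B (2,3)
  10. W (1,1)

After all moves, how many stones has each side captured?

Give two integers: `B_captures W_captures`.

Move 1: B@(3,2) -> caps B=0 W=0
Move 2: W@(2,1) -> caps B=0 W=0
Move 3: B@(3,0) -> caps B=0 W=0
Move 4: W@(1,0) -> caps B=0 W=0
Move 5: B@(2,0) -> caps B=0 W=0
Move 6: W@(0,1) -> caps B=0 W=0
Move 7: B@(0,0) -> caps B=0 W=0
Move 8: W@(3,3) -> caps B=0 W=0
Move 9: B@(2,3) -> caps B=1 W=0
Move 10: W@(1,1) -> caps B=1 W=0

Answer: 1 0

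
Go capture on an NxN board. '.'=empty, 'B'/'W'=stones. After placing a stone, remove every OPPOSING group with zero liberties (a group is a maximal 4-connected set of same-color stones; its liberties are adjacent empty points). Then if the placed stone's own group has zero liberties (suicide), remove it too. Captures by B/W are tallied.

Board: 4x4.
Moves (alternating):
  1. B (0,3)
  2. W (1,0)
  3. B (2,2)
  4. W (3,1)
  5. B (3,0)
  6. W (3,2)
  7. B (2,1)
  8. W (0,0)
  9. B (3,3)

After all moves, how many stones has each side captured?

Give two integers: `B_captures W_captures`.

Move 1: B@(0,3) -> caps B=0 W=0
Move 2: W@(1,0) -> caps B=0 W=0
Move 3: B@(2,2) -> caps B=0 W=0
Move 4: W@(3,1) -> caps B=0 W=0
Move 5: B@(3,0) -> caps B=0 W=0
Move 6: W@(3,2) -> caps B=0 W=0
Move 7: B@(2,1) -> caps B=0 W=0
Move 8: W@(0,0) -> caps B=0 W=0
Move 9: B@(3,3) -> caps B=2 W=0

Answer: 2 0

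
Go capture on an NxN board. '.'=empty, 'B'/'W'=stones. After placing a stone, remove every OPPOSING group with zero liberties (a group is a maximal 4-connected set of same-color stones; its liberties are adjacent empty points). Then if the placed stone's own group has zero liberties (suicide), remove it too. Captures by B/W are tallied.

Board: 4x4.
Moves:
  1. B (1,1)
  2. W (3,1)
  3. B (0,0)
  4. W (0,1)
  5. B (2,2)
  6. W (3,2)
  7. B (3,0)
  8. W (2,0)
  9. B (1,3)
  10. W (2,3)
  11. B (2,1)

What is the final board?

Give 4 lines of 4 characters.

Move 1: B@(1,1) -> caps B=0 W=0
Move 2: W@(3,1) -> caps B=0 W=0
Move 3: B@(0,0) -> caps B=0 W=0
Move 4: W@(0,1) -> caps B=0 W=0
Move 5: B@(2,2) -> caps B=0 W=0
Move 6: W@(3,2) -> caps B=0 W=0
Move 7: B@(3,0) -> caps B=0 W=0
Move 8: W@(2,0) -> caps B=0 W=1
Move 9: B@(1,3) -> caps B=0 W=1
Move 10: W@(2,3) -> caps B=0 W=1
Move 11: B@(2,1) -> caps B=0 W=1

Answer: BW..
.B.B
WBBW
.WW.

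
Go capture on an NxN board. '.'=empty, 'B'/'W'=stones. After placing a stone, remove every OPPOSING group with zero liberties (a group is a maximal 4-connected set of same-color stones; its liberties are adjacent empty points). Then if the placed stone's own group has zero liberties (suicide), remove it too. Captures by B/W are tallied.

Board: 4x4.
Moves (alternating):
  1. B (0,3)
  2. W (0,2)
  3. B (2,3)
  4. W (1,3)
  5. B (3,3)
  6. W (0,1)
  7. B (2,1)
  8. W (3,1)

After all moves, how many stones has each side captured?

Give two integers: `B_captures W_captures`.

Answer: 0 1

Derivation:
Move 1: B@(0,3) -> caps B=0 W=0
Move 2: W@(0,2) -> caps B=0 W=0
Move 3: B@(2,3) -> caps B=0 W=0
Move 4: W@(1,3) -> caps B=0 W=1
Move 5: B@(3,3) -> caps B=0 W=1
Move 6: W@(0,1) -> caps B=0 W=1
Move 7: B@(2,1) -> caps B=0 W=1
Move 8: W@(3,1) -> caps B=0 W=1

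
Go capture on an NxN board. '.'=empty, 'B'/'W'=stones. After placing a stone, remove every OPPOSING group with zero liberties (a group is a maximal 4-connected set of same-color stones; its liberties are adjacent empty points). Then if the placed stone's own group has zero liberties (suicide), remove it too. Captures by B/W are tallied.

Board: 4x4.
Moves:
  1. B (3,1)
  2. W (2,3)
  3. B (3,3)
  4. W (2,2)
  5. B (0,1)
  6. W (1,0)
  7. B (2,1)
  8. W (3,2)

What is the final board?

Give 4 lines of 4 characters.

Answer: .B..
W...
.BWW
.BW.

Derivation:
Move 1: B@(3,1) -> caps B=0 W=0
Move 2: W@(2,3) -> caps B=0 W=0
Move 3: B@(3,3) -> caps B=0 W=0
Move 4: W@(2,2) -> caps B=0 W=0
Move 5: B@(0,1) -> caps B=0 W=0
Move 6: W@(1,0) -> caps B=0 W=0
Move 7: B@(2,1) -> caps B=0 W=0
Move 8: W@(3,2) -> caps B=0 W=1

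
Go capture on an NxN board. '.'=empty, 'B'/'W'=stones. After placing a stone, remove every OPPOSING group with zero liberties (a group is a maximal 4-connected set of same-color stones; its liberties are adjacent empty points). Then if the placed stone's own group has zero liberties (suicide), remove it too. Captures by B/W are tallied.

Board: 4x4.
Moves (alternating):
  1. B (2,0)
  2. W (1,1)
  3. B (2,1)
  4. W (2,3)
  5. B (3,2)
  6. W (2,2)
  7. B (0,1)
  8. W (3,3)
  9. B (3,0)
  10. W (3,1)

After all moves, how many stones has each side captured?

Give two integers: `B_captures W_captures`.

Move 1: B@(2,0) -> caps B=0 W=0
Move 2: W@(1,1) -> caps B=0 W=0
Move 3: B@(2,1) -> caps B=0 W=0
Move 4: W@(2,3) -> caps B=0 W=0
Move 5: B@(3,2) -> caps B=0 W=0
Move 6: W@(2,2) -> caps B=0 W=0
Move 7: B@(0,1) -> caps B=0 W=0
Move 8: W@(3,3) -> caps B=0 W=0
Move 9: B@(3,0) -> caps B=0 W=0
Move 10: W@(3,1) -> caps B=0 W=1

Answer: 0 1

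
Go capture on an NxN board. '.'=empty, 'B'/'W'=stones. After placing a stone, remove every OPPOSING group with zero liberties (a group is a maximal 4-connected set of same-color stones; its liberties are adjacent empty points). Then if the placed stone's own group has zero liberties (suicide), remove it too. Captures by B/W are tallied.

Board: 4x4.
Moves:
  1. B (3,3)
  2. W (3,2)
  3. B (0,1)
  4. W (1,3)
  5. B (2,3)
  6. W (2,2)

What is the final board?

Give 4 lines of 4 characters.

Answer: .B..
...W
..W.
..W.

Derivation:
Move 1: B@(3,3) -> caps B=0 W=0
Move 2: W@(3,2) -> caps B=0 W=0
Move 3: B@(0,1) -> caps B=0 W=0
Move 4: W@(1,3) -> caps B=0 W=0
Move 5: B@(2,3) -> caps B=0 W=0
Move 6: W@(2,2) -> caps B=0 W=2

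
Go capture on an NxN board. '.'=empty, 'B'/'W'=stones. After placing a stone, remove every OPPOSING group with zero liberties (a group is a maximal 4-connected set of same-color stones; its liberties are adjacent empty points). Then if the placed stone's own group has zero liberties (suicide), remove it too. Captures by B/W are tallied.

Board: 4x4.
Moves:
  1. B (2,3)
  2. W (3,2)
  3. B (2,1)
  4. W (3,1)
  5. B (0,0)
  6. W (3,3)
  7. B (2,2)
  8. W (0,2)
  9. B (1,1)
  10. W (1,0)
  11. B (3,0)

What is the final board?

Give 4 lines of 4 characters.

Answer: B.W.
WB..
.BBB
B...

Derivation:
Move 1: B@(2,3) -> caps B=0 W=0
Move 2: W@(3,2) -> caps B=0 W=0
Move 3: B@(2,1) -> caps B=0 W=0
Move 4: W@(3,1) -> caps B=0 W=0
Move 5: B@(0,0) -> caps B=0 W=0
Move 6: W@(3,3) -> caps B=0 W=0
Move 7: B@(2,2) -> caps B=0 W=0
Move 8: W@(0,2) -> caps B=0 W=0
Move 9: B@(1,1) -> caps B=0 W=0
Move 10: W@(1,0) -> caps B=0 W=0
Move 11: B@(3,0) -> caps B=3 W=0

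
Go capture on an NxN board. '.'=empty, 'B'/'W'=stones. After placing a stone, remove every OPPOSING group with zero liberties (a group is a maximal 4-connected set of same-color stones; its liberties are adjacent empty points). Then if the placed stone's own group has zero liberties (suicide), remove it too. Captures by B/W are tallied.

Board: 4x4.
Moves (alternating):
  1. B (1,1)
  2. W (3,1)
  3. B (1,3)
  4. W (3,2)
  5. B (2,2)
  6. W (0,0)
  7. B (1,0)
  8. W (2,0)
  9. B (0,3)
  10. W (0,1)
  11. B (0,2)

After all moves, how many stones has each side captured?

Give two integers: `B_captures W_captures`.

Move 1: B@(1,1) -> caps B=0 W=0
Move 2: W@(3,1) -> caps B=0 W=0
Move 3: B@(1,3) -> caps B=0 W=0
Move 4: W@(3,2) -> caps B=0 W=0
Move 5: B@(2,2) -> caps B=0 W=0
Move 6: W@(0,0) -> caps B=0 W=0
Move 7: B@(1,0) -> caps B=0 W=0
Move 8: W@(2,0) -> caps B=0 W=0
Move 9: B@(0,3) -> caps B=0 W=0
Move 10: W@(0,1) -> caps B=0 W=0
Move 11: B@(0,2) -> caps B=2 W=0

Answer: 2 0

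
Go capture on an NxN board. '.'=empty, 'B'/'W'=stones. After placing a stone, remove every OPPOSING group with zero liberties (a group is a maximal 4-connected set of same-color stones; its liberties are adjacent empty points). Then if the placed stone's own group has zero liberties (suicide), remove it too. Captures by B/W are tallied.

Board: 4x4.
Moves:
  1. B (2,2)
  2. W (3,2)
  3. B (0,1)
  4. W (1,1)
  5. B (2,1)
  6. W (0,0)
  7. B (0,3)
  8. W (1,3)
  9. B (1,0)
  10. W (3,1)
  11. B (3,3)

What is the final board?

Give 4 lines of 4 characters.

Move 1: B@(2,2) -> caps B=0 W=0
Move 2: W@(3,2) -> caps B=0 W=0
Move 3: B@(0,1) -> caps B=0 W=0
Move 4: W@(1,1) -> caps B=0 W=0
Move 5: B@(2,1) -> caps B=0 W=0
Move 6: W@(0,0) -> caps B=0 W=0
Move 7: B@(0,3) -> caps B=0 W=0
Move 8: W@(1,3) -> caps B=0 W=0
Move 9: B@(1,0) -> caps B=1 W=0
Move 10: W@(3,1) -> caps B=1 W=0
Move 11: B@(3,3) -> caps B=1 W=0

Answer: .B.B
BW.W
.BB.
.WWB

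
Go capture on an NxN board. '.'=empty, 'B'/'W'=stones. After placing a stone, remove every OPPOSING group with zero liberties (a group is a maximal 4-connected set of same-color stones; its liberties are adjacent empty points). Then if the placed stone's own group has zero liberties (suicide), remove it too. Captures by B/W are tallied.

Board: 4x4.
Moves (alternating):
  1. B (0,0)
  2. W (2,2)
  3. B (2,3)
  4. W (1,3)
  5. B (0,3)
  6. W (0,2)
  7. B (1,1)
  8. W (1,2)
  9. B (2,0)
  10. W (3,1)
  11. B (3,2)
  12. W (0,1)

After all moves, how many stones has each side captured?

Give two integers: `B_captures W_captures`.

Move 1: B@(0,0) -> caps B=0 W=0
Move 2: W@(2,2) -> caps B=0 W=0
Move 3: B@(2,3) -> caps B=0 W=0
Move 4: W@(1,3) -> caps B=0 W=0
Move 5: B@(0,3) -> caps B=0 W=0
Move 6: W@(0,2) -> caps B=0 W=1
Move 7: B@(1,1) -> caps B=0 W=1
Move 8: W@(1,2) -> caps B=0 W=1
Move 9: B@(2,0) -> caps B=0 W=1
Move 10: W@(3,1) -> caps B=0 W=1
Move 11: B@(3,2) -> caps B=0 W=1
Move 12: W@(0,1) -> caps B=0 W=1

Answer: 0 1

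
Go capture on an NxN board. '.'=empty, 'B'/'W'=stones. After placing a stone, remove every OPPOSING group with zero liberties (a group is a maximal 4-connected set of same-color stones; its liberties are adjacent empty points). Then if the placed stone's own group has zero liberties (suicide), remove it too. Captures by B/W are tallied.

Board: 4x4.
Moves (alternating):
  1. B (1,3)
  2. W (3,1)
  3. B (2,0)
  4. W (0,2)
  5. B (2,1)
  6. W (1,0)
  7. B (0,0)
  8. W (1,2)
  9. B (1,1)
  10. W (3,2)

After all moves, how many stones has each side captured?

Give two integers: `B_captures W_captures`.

Move 1: B@(1,3) -> caps B=0 W=0
Move 2: W@(3,1) -> caps B=0 W=0
Move 3: B@(2,0) -> caps B=0 W=0
Move 4: W@(0,2) -> caps B=0 W=0
Move 5: B@(2,1) -> caps B=0 W=0
Move 6: W@(1,0) -> caps B=0 W=0
Move 7: B@(0,0) -> caps B=0 W=0
Move 8: W@(1,2) -> caps B=0 W=0
Move 9: B@(1,1) -> caps B=1 W=0
Move 10: W@(3,2) -> caps B=1 W=0

Answer: 1 0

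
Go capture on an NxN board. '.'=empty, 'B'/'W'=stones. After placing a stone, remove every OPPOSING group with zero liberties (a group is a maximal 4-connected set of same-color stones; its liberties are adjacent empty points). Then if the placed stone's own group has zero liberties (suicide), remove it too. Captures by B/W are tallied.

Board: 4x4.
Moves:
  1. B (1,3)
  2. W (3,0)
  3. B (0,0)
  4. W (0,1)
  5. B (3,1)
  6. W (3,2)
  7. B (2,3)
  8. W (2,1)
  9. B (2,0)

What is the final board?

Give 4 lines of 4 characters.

Move 1: B@(1,3) -> caps B=0 W=0
Move 2: W@(3,0) -> caps B=0 W=0
Move 3: B@(0,0) -> caps B=0 W=0
Move 4: W@(0,1) -> caps B=0 W=0
Move 5: B@(3,1) -> caps B=0 W=0
Move 6: W@(3,2) -> caps B=0 W=0
Move 7: B@(2,3) -> caps B=0 W=0
Move 8: W@(2,1) -> caps B=0 W=1
Move 9: B@(2,0) -> caps B=0 W=1

Answer: BW..
...B
BW.B
W.W.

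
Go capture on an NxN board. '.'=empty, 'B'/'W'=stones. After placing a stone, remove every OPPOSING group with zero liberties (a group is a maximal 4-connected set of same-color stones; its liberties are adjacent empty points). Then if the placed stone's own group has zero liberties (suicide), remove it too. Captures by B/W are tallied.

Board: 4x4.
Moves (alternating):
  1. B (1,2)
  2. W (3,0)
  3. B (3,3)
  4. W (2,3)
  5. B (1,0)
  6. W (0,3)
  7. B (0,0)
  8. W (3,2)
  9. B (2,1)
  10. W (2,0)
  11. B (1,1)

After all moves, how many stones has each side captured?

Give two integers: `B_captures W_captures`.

Move 1: B@(1,2) -> caps B=0 W=0
Move 2: W@(3,0) -> caps B=0 W=0
Move 3: B@(3,3) -> caps B=0 W=0
Move 4: W@(2,3) -> caps B=0 W=0
Move 5: B@(1,0) -> caps B=0 W=0
Move 6: W@(0,3) -> caps B=0 W=0
Move 7: B@(0,0) -> caps B=0 W=0
Move 8: W@(3,2) -> caps B=0 W=1
Move 9: B@(2,1) -> caps B=0 W=1
Move 10: W@(2,0) -> caps B=0 W=1
Move 11: B@(1,1) -> caps B=0 W=1

Answer: 0 1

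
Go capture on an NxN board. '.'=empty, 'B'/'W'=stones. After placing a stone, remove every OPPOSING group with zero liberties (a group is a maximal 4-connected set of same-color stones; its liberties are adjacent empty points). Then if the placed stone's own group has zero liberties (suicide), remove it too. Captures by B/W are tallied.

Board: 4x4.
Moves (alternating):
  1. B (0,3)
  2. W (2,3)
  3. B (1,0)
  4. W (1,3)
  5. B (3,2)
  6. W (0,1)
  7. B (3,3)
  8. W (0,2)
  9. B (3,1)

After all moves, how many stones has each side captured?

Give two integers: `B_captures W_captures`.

Answer: 0 1

Derivation:
Move 1: B@(0,3) -> caps B=0 W=0
Move 2: W@(2,3) -> caps B=0 W=0
Move 3: B@(1,0) -> caps B=0 W=0
Move 4: W@(1,3) -> caps B=0 W=0
Move 5: B@(3,2) -> caps B=0 W=0
Move 6: W@(0,1) -> caps B=0 W=0
Move 7: B@(3,3) -> caps B=0 W=0
Move 8: W@(0,2) -> caps B=0 W=1
Move 9: B@(3,1) -> caps B=0 W=1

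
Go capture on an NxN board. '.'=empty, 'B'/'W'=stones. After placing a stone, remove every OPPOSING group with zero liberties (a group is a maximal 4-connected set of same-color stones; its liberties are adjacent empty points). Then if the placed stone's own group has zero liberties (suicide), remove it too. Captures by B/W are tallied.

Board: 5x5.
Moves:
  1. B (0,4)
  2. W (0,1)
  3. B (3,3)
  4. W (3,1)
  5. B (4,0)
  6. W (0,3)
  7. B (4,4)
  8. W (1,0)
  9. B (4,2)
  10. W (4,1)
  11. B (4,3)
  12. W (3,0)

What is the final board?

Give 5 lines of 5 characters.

Answer: .W.WB
W....
.....
WW.B.
.WBBB

Derivation:
Move 1: B@(0,4) -> caps B=0 W=0
Move 2: W@(0,1) -> caps B=0 W=0
Move 3: B@(3,3) -> caps B=0 W=0
Move 4: W@(3,1) -> caps B=0 W=0
Move 5: B@(4,0) -> caps B=0 W=0
Move 6: W@(0,3) -> caps B=0 W=0
Move 7: B@(4,4) -> caps B=0 W=0
Move 8: W@(1,0) -> caps B=0 W=0
Move 9: B@(4,2) -> caps B=0 W=0
Move 10: W@(4,1) -> caps B=0 W=0
Move 11: B@(4,3) -> caps B=0 W=0
Move 12: W@(3,0) -> caps B=0 W=1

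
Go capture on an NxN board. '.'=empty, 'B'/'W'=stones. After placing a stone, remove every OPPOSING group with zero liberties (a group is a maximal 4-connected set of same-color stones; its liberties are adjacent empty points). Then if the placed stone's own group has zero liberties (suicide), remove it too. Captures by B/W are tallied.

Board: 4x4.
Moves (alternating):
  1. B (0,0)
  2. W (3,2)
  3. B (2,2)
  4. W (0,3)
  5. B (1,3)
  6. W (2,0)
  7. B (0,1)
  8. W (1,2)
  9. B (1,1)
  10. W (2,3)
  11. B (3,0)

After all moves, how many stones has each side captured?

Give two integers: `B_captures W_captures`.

Move 1: B@(0,0) -> caps B=0 W=0
Move 2: W@(3,2) -> caps B=0 W=0
Move 3: B@(2,2) -> caps B=0 W=0
Move 4: W@(0,3) -> caps B=0 W=0
Move 5: B@(1,3) -> caps B=0 W=0
Move 6: W@(2,0) -> caps B=0 W=0
Move 7: B@(0,1) -> caps B=0 W=0
Move 8: W@(1,2) -> caps B=0 W=0
Move 9: B@(1,1) -> caps B=0 W=0
Move 10: W@(2,3) -> caps B=0 W=1
Move 11: B@(3,0) -> caps B=0 W=1

Answer: 0 1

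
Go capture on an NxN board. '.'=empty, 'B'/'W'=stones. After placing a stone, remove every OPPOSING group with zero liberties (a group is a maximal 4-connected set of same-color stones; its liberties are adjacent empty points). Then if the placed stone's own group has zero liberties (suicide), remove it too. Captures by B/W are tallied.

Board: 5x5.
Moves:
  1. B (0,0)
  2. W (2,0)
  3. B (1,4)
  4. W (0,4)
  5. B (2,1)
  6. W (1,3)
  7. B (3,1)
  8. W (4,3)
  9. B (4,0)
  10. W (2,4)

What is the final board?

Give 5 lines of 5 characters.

Answer: B...W
...W.
WB..W
.B...
B..W.

Derivation:
Move 1: B@(0,0) -> caps B=0 W=0
Move 2: W@(2,0) -> caps B=0 W=0
Move 3: B@(1,4) -> caps B=0 W=0
Move 4: W@(0,4) -> caps B=0 W=0
Move 5: B@(2,1) -> caps B=0 W=0
Move 6: W@(1,3) -> caps B=0 W=0
Move 7: B@(3,1) -> caps B=0 W=0
Move 8: W@(4,3) -> caps B=0 W=0
Move 9: B@(4,0) -> caps B=0 W=0
Move 10: W@(2,4) -> caps B=0 W=1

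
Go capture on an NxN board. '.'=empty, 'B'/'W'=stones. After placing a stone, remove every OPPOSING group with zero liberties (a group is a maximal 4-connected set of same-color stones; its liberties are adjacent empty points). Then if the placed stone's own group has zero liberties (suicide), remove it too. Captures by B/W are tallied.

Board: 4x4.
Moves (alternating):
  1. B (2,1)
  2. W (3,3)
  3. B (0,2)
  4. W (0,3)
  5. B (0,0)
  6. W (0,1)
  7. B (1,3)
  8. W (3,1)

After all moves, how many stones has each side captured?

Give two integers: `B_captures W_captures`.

Answer: 1 0

Derivation:
Move 1: B@(2,1) -> caps B=0 W=0
Move 2: W@(3,3) -> caps B=0 W=0
Move 3: B@(0,2) -> caps B=0 W=0
Move 4: W@(0,3) -> caps B=0 W=0
Move 5: B@(0,0) -> caps B=0 W=0
Move 6: W@(0,1) -> caps B=0 W=0
Move 7: B@(1,3) -> caps B=1 W=0
Move 8: W@(3,1) -> caps B=1 W=0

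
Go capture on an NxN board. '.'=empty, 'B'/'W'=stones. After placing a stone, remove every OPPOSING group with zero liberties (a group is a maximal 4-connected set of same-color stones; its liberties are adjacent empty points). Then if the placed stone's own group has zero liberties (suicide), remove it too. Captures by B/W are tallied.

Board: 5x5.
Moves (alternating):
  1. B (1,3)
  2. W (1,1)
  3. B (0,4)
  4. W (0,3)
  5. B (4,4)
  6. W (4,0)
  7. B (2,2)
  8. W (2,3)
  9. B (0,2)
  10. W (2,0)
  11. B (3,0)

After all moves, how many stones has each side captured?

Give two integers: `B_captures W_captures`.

Move 1: B@(1,3) -> caps B=0 W=0
Move 2: W@(1,1) -> caps B=0 W=0
Move 3: B@(0,4) -> caps B=0 W=0
Move 4: W@(0,3) -> caps B=0 W=0
Move 5: B@(4,4) -> caps B=0 W=0
Move 6: W@(4,0) -> caps B=0 W=0
Move 7: B@(2,2) -> caps B=0 W=0
Move 8: W@(2,3) -> caps B=0 W=0
Move 9: B@(0,2) -> caps B=1 W=0
Move 10: W@(2,0) -> caps B=1 W=0
Move 11: B@(3,0) -> caps B=1 W=0

Answer: 1 0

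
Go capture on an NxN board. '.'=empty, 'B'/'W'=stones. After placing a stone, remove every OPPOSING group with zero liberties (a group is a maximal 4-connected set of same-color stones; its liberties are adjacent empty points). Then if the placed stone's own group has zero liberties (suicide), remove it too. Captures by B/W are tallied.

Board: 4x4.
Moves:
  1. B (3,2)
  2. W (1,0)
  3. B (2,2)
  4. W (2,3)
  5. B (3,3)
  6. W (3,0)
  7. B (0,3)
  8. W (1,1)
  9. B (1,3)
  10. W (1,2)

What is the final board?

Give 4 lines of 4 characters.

Answer: ...B
WWWB
..B.
W.BB

Derivation:
Move 1: B@(3,2) -> caps B=0 W=0
Move 2: W@(1,0) -> caps B=0 W=0
Move 3: B@(2,2) -> caps B=0 W=0
Move 4: W@(2,3) -> caps B=0 W=0
Move 5: B@(3,3) -> caps B=0 W=0
Move 6: W@(3,0) -> caps B=0 W=0
Move 7: B@(0,3) -> caps B=0 W=0
Move 8: W@(1,1) -> caps B=0 W=0
Move 9: B@(1,3) -> caps B=1 W=0
Move 10: W@(1,2) -> caps B=1 W=0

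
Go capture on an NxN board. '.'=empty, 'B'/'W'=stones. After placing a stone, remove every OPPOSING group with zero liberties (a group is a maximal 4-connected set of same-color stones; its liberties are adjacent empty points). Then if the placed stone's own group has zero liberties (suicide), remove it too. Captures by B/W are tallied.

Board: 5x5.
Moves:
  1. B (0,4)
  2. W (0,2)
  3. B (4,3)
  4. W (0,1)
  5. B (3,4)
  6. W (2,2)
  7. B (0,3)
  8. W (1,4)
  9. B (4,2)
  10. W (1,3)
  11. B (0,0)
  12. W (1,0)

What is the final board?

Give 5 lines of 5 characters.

Answer: .WW..
W..WW
..W..
....B
..BB.

Derivation:
Move 1: B@(0,4) -> caps B=0 W=0
Move 2: W@(0,2) -> caps B=0 W=0
Move 3: B@(4,3) -> caps B=0 W=0
Move 4: W@(0,1) -> caps B=0 W=0
Move 5: B@(3,4) -> caps B=0 W=0
Move 6: W@(2,2) -> caps B=0 W=0
Move 7: B@(0,3) -> caps B=0 W=0
Move 8: W@(1,4) -> caps B=0 W=0
Move 9: B@(4,2) -> caps B=0 W=0
Move 10: W@(1,3) -> caps B=0 W=2
Move 11: B@(0,0) -> caps B=0 W=2
Move 12: W@(1,0) -> caps B=0 W=3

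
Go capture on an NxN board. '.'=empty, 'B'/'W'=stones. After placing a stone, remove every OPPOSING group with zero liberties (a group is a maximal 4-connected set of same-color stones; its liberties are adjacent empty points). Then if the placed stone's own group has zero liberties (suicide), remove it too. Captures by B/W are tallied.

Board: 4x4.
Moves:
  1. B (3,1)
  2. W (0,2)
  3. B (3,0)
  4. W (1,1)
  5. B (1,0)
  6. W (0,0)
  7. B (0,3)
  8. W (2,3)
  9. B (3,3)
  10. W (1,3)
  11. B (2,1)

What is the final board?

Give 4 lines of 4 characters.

Move 1: B@(3,1) -> caps B=0 W=0
Move 2: W@(0,2) -> caps B=0 W=0
Move 3: B@(3,0) -> caps B=0 W=0
Move 4: W@(1,1) -> caps B=0 W=0
Move 5: B@(1,0) -> caps B=0 W=0
Move 6: W@(0,0) -> caps B=0 W=0
Move 7: B@(0,3) -> caps B=0 W=0
Move 8: W@(2,3) -> caps B=0 W=0
Move 9: B@(3,3) -> caps B=0 W=0
Move 10: W@(1,3) -> caps B=0 W=1
Move 11: B@(2,1) -> caps B=0 W=1

Answer: W.W.
BW.W
.B.W
BB.B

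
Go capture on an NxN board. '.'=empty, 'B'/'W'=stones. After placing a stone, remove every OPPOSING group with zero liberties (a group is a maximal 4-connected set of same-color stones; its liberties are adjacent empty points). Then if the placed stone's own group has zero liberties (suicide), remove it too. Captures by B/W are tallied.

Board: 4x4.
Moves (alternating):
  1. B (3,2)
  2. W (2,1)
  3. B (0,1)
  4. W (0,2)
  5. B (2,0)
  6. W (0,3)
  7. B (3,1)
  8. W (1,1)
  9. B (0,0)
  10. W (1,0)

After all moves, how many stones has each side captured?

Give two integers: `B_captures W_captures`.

Move 1: B@(3,2) -> caps B=0 W=0
Move 2: W@(2,1) -> caps B=0 W=0
Move 3: B@(0,1) -> caps B=0 W=0
Move 4: W@(0,2) -> caps B=0 W=0
Move 5: B@(2,0) -> caps B=0 W=0
Move 6: W@(0,3) -> caps B=0 W=0
Move 7: B@(3,1) -> caps B=0 W=0
Move 8: W@(1,1) -> caps B=0 W=0
Move 9: B@(0,0) -> caps B=0 W=0
Move 10: W@(1,0) -> caps B=0 W=2

Answer: 0 2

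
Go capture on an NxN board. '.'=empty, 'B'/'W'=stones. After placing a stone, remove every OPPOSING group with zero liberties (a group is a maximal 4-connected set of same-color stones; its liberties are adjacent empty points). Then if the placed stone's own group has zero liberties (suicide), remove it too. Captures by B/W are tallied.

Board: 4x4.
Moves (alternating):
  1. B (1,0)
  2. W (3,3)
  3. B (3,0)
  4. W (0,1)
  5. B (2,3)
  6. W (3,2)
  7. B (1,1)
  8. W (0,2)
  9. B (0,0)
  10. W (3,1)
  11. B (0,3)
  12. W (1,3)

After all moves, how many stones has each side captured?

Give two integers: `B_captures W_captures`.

Answer: 0 1

Derivation:
Move 1: B@(1,0) -> caps B=0 W=0
Move 2: W@(3,3) -> caps B=0 W=0
Move 3: B@(3,0) -> caps B=0 W=0
Move 4: W@(0,1) -> caps B=0 W=0
Move 5: B@(2,3) -> caps B=0 W=0
Move 6: W@(3,2) -> caps B=0 W=0
Move 7: B@(1,1) -> caps B=0 W=0
Move 8: W@(0,2) -> caps B=0 W=0
Move 9: B@(0,0) -> caps B=0 W=0
Move 10: W@(3,1) -> caps B=0 W=0
Move 11: B@(0,3) -> caps B=0 W=0
Move 12: W@(1,3) -> caps B=0 W=1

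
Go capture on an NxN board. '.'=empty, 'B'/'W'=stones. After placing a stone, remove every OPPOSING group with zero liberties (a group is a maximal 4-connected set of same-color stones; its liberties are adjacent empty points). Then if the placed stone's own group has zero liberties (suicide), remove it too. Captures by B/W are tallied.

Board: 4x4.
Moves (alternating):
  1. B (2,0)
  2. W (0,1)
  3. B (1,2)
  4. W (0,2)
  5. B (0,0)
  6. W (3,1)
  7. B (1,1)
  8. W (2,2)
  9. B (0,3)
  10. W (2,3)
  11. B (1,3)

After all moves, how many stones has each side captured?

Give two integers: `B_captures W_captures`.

Answer: 2 0

Derivation:
Move 1: B@(2,0) -> caps B=0 W=0
Move 2: W@(0,1) -> caps B=0 W=0
Move 3: B@(1,2) -> caps B=0 W=0
Move 4: W@(0,2) -> caps B=0 W=0
Move 5: B@(0,0) -> caps B=0 W=0
Move 6: W@(3,1) -> caps B=0 W=0
Move 7: B@(1,1) -> caps B=0 W=0
Move 8: W@(2,2) -> caps B=0 W=0
Move 9: B@(0,3) -> caps B=2 W=0
Move 10: W@(2,3) -> caps B=2 W=0
Move 11: B@(1,3) -> caps B=2 W=0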